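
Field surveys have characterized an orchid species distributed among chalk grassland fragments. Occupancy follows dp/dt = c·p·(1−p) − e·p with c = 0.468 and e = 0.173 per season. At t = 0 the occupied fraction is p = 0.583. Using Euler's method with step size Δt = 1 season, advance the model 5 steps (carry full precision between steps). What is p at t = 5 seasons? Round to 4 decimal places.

Update rule: p ← p + [c·p·(1−p) − e·p]·Δt with Δt = 1.
p: 0.58300 → 0.59592  (Δp = +0.01292)
p: 0.59592 → 0.60552  (Δp = +0.00960)
p: 0.60552 → 0.61255  (Δp = +0.00703)
p: 0.61255 → 0.61765  (Δp = +0.00510)
p: 0.61765 → 0.62132  (Δp = +0.00367)

0.6213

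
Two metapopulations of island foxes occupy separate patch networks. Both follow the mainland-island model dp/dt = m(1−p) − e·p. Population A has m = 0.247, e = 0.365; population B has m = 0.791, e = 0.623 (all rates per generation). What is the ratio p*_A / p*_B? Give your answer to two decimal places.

A: p*_A = m/(m+e) = 0.247/0.6120 = 0.4036.
B: p*_B = 0.791/1.4140 = 0.5594.
p*_A / p*_B = 0.4036/0.5594 = 0.7215.

0.72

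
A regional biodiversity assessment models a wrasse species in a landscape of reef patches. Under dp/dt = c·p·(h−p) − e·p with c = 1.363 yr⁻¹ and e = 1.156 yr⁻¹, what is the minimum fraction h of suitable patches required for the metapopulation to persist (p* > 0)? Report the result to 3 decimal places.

p* = h − e/c is positive only when h > e/c.
h_min = e/c = 1.156/1.363 = 0.8481.

0.848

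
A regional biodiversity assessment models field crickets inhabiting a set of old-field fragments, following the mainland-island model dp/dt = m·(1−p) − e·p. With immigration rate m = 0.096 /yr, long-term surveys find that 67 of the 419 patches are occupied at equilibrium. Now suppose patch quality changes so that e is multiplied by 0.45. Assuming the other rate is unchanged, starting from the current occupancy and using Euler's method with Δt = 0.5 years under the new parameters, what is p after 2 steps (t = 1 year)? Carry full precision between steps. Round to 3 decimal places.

Observed p* = 67/419 = 0.15990.
Balance m(1−p*) = e·p* gives e = m(1−p*)/p* = 0.096×0.84010/0.15990 = 0.50436.
Starting from p₀ = 0.15990; update p ← p + (dp/dt)·Δt with the new parameters.
  1  |  dp/dt·Δt = +0.022179  |  p_1 = 0.182083
  2  |  dp/dt·Δt = +0.018597  |  p_2 = 0.200680

0.201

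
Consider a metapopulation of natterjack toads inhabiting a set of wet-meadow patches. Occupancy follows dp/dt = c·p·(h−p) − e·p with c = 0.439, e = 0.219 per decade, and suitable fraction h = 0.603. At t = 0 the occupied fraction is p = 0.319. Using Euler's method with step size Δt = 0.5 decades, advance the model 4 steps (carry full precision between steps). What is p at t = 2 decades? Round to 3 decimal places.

Update rule: p ← p + [c·p·(h−p) − e·p]·Δt with Δt = 0.5.
step 1: Δp = -0.01504, p = 0.30396
step 2: Δp = -0.01333, p = 0.29062
step 3: Δp = -0.01190, p = 0.27873
step 4: Δp = -0.01068, p = 0.26805

0.268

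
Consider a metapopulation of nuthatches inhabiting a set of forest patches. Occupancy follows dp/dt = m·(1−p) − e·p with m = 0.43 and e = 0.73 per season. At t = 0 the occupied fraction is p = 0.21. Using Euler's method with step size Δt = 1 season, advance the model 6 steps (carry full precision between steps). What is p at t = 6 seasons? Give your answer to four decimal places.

0.3707

Update rule: p ← p + [m·(1−p) − e·p]·Δt with Δt = 1.
p: 0.21000 → 0.39640  (Δp = +0.18640)
p: 0.39640 → 0.36658  (Δp = -0.02982)
p: 0.36658 → 0.37135  (Δp = +0.00477)
p: 0.37135 → 0.37058  (Δp = -0.00076)
p: 0.37058 → 0.37071  (Δp = +0.00012)
p: 0.37071 → 0.37069  (Δp = -0.00002)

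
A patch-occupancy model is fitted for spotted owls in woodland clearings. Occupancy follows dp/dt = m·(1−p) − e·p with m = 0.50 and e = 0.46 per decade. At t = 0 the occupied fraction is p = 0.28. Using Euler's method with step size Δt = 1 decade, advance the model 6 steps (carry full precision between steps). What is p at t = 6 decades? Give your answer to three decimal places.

0.521

Update rule: p ← p + [m·(1−p) − e·p]·Δt with Δt = 1.
t = 1: p = 0.28000 + (+0.23120) = 0.51120
t = 2: p = 0.51120 + (+0.00925) = 0.52045
t = 3: p = 0.52045 + (+0.00037) = 0.52082
t = 4: p = 0.52082 + (+0.00001) = 0.52083
t = 5: p = 0.52083 + (+0.00000) = 0.52083
t = 6: p = 0.52083 + (+0.00000) = 0.52083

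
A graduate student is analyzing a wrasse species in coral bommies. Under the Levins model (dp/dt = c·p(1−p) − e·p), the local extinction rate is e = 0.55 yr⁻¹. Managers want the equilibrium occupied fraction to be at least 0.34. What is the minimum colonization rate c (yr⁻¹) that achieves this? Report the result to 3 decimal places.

p* = 1 − e/c ≥ 0.34 requires e/c ≤ 0.6600, i.e. c ≥ e/0.6600.
c_min = 0.55/0.6600 = 0.8333.

0.833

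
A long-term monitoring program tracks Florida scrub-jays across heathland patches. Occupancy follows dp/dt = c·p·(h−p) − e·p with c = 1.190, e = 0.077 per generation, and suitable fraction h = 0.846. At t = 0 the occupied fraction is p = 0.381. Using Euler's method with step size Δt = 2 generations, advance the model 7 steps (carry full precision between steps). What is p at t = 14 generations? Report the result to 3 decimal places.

Update rule: p ← p + [c·p·(h−p) − e·p]·Δt with Δt = 2.
t = 2: p = 0.38100 + (+0.36298) = 0.74398
t = 4: p = 0.74398 + (+0.06607) = 0.81005
t = 6: p = 0.81005 + (-0.05544) = 0.75461
t = 8: p = 0.75461 + (+0.04793) = 0.80253
t = 10: p = 0.80253 + (-0.04057) = 0.76196
t = 12: p = 0.76196 + (+0.03505) = 0.79702
t = 14: p = 0.79702 + (-0.02983) = 0.76719

0.767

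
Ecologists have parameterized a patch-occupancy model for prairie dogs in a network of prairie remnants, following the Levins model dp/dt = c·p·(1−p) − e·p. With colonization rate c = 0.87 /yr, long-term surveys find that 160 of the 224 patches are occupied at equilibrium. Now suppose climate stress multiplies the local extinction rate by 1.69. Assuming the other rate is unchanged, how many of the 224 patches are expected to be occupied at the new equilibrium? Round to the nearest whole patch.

Observed p* = 160/224 = 0.71429.
Balance c(1−p*) = e gives e = 0.87×(1 − 0.71429) = 0.24857.
New p* = 1 − e/c = 1 − 0.42008/0.87000 = 0.51715.
Expected occupied = 224 × 0.51715 = 115.84 ≈ 116.

116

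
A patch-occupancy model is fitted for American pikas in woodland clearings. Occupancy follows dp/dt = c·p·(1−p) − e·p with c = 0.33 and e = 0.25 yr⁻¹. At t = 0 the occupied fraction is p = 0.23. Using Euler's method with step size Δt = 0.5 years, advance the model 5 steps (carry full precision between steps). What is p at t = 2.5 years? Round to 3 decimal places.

Update rule: p ← p + [c·p·(1−p) − e·p]·Δt with Δt = 0.5.
t = 0.5: p = 0.23000 + (+0.00047) = 0.23047
t = 1: p = 0.23047 + (+0.00045) = 0.23093
t = 1.5: p = 0.23093 + (+0.00044) = 0.23136
t = 2: p = 0.23136 + (+0.00042) = 0.23179
t = 2.5: p = 0.23179 + (+0.00041) = 0.23219

0.232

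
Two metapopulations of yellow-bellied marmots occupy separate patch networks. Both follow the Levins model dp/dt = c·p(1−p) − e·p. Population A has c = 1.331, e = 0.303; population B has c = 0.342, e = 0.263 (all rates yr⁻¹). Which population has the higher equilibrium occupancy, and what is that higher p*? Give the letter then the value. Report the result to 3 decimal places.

A: p*_A = 1 − 0.303/1.331 = 0.7724.
B: p*_B = 1 − 0.263/0.342 = 0.2310.
A is higher at 0.7724.

A, 0.772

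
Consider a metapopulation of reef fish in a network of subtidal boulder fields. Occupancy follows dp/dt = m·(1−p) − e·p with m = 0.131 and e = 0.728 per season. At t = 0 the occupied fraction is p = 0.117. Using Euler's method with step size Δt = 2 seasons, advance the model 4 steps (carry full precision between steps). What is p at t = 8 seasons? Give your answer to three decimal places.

0.143

Update rule: p ← p + [m·(1−p) − e·p]·Δt with Δt = 2.
  1  |  dp/dt·Δt = +0.060994  |  p_1 = 0.177994
  2  |  dp/dt·Δt = -0.043794  |  p_2 = 0.134200
  3  |  dp/dt·Δt = +0.031444  |  p_3 = 0.165644
  4  |  dp/dt·Δt = -0.022577  |  p_4 = 0.143067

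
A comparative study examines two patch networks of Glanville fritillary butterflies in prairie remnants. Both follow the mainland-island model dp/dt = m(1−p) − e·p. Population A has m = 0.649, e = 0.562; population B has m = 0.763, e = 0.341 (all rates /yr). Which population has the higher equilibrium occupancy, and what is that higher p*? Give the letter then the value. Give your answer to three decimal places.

A: p*_A = m/(m+e) = 0.649/1.2110 = 0.5359.
B: p*_B = 0.763/1.1040 = 0.6911.
B is higher at 0.6911.

B, 0.691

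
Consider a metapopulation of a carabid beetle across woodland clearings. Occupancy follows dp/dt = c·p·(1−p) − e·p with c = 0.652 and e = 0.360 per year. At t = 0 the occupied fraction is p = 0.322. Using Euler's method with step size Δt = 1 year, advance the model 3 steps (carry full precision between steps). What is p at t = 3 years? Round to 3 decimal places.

Update rule: p ← p + [c·p·(1−p) − e·p]·Δt with Δt = 1.
  1  |  dp/dt·Δt = +0.026422  |  p_1 = 0.348422
  2  |  dp/dt·Δt = +0.022588  |  p_2 = 0.371010
  3  |  dp/dt·Δt = +0.018588  |  p_3 = 0.389598

0.390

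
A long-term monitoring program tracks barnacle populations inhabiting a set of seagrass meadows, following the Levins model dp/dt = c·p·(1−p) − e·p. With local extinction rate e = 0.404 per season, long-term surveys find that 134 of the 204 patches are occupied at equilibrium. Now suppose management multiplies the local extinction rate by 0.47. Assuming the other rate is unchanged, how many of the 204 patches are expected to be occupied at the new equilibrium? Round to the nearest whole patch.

Observed p* = 134/204 = 0.65686.
Balance c(1−p*) = e gives c = e/(1 − 0.65686) = 0.404/0.34314 = 1.17736.
New p* = 1 − e/c = 1 − 0.18988/1.17736 = 0.83872.
Expected occupied = 204 × 0.83872 = 171.10 ≈ 171.

171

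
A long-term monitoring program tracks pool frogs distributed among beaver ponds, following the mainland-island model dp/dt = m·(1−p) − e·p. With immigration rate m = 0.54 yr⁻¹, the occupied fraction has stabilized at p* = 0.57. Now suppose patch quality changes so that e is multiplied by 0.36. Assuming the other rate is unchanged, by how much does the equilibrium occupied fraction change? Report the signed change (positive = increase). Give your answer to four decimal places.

0.2164

Balance m(1−p*) = e·p* gives e = m(1−p*)/p* = 0.54×0.43000/0.57000 = 0.40737.
New p* = m/(m+e) = 0.54000/(0.54000+0.14665) = 0.78643.
Δp* = 0.78643 − 0.57000 = +0.21643.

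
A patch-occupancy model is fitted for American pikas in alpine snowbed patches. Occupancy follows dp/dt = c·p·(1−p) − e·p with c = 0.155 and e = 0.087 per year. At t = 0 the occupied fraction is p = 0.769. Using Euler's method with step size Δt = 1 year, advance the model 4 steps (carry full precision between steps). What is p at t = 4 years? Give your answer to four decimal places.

Update rule: p ← p + [c·p·(1−p) − e·p]·Δt with Δt = 1.
  1  |  dp/dt·Δt = -0.039369  |  p_1 = 0.729631
  2  |  dp/dt·Δt = -0.032901  |  p_2 = 0.696730
  3  |  dp/dt·Δt = -0.027864  |  p_3 = 0.668866
  4  |  dp/dt·Δt = -0.023861  |  p_4 = 0.645004

0.6450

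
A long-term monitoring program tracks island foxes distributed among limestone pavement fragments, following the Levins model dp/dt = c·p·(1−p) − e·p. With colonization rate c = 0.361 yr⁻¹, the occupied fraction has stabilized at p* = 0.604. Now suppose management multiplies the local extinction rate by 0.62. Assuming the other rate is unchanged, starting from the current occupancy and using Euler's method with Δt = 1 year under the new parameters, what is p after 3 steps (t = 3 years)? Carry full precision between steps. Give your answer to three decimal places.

Balance c(1−p*) = e gives e = 0.361×(1 − 0.60400) = 0.14296.
Starting from p₀ = 0.60400; update p ← p + (dp/dt)·Δt with the new parameters.
  1  |  dp/dt·Δt = +0.032811  |  p_1 = 0.636811
  2  |  dp/dt·Δt = +0.027051  |  p_2 = 0.663862
  3  |  dp/dt·Δt = +0.021717  |  p_3 = 0.685579

0.686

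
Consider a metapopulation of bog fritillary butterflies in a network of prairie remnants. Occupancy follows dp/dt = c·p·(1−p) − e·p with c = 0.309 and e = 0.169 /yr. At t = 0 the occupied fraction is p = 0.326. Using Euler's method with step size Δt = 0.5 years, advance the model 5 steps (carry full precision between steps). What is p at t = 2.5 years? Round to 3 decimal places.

Update rule: p ← p + [c·p·(1−p) − e·p]·Δt with Δt = 0.5.
p: 0.32600 → 0.33240  (Δp = +0.00640)
p: 0.33240 → 0.33860  (Δp = +0.00620)
p: 0.33860 → 0.34459  (Δp = +0.00599)
p: 0.34459 → 0.35036  (Δp = +0.00578)
p: 0.35036 → 0.35592  (Δp = +0.00556)

0.356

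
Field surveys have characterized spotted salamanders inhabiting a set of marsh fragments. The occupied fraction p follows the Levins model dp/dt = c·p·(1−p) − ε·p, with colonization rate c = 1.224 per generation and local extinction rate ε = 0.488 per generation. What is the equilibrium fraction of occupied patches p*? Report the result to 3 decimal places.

0.601

At equilibrium, colonization balances extinction: c·p*·(1−p*) = ε·p*.
So p* = 1 − ε/c = 1 − 0.488/1.224 = 1 − 0.3987 = 0.6013.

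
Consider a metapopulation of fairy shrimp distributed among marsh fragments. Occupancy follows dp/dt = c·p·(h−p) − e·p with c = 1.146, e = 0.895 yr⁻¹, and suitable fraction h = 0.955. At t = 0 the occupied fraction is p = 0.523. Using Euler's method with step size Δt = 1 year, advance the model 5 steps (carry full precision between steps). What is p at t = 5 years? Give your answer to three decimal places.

0.208

Update rule: p ← p + [c·p·(h−p) − e·p]·Δt with Δt = 1.
  1  |  dp/dt·Δt = -0.209162  |  p_1 = 0.313838
  2  |  dp/dt·Δt = -0.050286  |  p_2 = 0.263552
  3  |  dp/dt·Δt = -0.027041  |  p_3 = 0.236511
  4  |  dp/dt·Δt = -0.016937  |  p_4 = 0.219574
  5  |  dp/dt·Δt = -0.011462  |  p_5 = 0.208112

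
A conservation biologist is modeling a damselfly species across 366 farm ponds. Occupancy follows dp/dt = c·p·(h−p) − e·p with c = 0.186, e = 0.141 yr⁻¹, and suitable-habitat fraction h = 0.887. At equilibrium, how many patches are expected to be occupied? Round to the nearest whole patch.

47

p* = h − e/c = 0.887 − 0.7581 = 0.1289.
Expected occupied patches = N × p* = 366 × 0.1289 = 47.19 ≈ 47.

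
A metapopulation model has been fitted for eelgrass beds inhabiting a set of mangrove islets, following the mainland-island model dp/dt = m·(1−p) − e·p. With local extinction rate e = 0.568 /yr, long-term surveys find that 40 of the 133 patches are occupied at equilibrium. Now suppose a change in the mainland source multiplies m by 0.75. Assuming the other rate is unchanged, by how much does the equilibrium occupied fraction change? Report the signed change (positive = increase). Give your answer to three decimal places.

-0.057

Observed p* = 40/133 = 0.30075.
Balance m(1−p*) = e·p* gives m = e·p*/(1−p*) = 0.568×0.30075/0.69925 = 0.24430.
New p* = m/(m+e) = 0.18322/(0.18322+0.56800) = 0.24390.
Δp* = 0.24390 − 0.30075 = -0.05685.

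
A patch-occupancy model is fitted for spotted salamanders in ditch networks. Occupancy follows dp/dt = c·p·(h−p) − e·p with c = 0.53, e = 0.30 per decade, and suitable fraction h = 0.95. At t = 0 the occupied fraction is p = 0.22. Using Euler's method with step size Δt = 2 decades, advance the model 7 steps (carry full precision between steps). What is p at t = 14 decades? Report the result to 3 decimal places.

0.374

Update rule: p ← p + [c·p·(h−p) − e·p]·Δt with Δt = 2.
step 1: Δp = +0.03824, p = 0.25824
step 2: Δp = +0.03442, p = 0.29265
step 3: Δp = +0.02833, p = 0.32098
step 4: Δp = +0.02143, p = 0.34241
step 5: Δp = +0.01508, p = 0.35749
step 6: Δp = +0.01003, p = 0.36752
step 7: Δp = +0.00641, p = 0.37393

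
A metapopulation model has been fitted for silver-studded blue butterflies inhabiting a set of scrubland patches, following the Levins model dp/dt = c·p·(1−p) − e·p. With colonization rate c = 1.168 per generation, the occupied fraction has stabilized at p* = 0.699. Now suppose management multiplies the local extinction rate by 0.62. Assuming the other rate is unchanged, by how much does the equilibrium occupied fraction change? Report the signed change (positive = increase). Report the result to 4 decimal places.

0.1144

Balance c(1−p*) = e gives e = 1.168×(1 − 0.69900) = 0.35157.
New p* = 1 − e/c = 1 − 0.21797/1.16800 = 0.81338.
Δp* = 0.81338 − 0.69900 = +0.11438.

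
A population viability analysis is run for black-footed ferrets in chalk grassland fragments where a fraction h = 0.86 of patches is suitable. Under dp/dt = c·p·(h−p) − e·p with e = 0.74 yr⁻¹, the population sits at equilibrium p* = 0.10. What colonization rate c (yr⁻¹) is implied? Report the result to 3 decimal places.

At equilibrium c(h−p*) = e, so c = e/(h−p*).
c = 0.74/(0.86 − 0.10) = 0.74/0.7600 = 0.9737.

0.974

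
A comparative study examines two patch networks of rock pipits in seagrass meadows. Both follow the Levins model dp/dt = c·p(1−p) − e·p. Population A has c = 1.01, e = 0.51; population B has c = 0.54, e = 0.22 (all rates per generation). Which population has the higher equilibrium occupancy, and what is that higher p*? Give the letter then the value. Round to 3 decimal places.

A: p*_A = 1 − 0.51/1.01 = 0.4950.
B: p*_B = 1 − 0.22/0.54 = 0.5926.
B is higher at 0.5926.

B, 0.593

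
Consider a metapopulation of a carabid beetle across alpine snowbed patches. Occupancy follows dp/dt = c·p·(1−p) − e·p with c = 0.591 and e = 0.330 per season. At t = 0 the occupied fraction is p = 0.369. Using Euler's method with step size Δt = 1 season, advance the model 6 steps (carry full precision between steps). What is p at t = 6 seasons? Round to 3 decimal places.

Update rule: p ← p + [c·p·(1−p) − e·p]·Δt with Δt = 1.
step 1: Δp = +0.01584, p = 0.38484
step 2: Δp = +0.01292, p = 0.39775
step 3: Δp = +0.01031, p = 0.40807
step 4: Δp = +0.00809, p = 0.41616
step 5: Δp = +0.00626, p = 0.42242
step 6: Δp = +0.00479, p = 0.42722

0.427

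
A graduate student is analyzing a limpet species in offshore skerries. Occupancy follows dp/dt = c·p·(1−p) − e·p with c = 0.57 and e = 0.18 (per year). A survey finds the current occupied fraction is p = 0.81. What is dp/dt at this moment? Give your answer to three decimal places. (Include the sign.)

Colonization term: c·p·(1−p) = 0.57×0.81×0.1900 = 0.08772.
Extinction term: e·p = 0.14580.
dp/dt = 0.08772 − 0.14580 = -0.05808.

-0.058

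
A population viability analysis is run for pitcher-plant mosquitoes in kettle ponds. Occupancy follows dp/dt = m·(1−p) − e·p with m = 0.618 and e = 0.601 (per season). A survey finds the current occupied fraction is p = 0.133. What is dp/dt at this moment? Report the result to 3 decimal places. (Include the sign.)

Colonization term: m·(1−p) = 0.618×0.8670 = 0.53581.
Extinction term: e·p = 0.07993.
dp/dt = 0.53581 − 0.07993 = 0.45587.

0.456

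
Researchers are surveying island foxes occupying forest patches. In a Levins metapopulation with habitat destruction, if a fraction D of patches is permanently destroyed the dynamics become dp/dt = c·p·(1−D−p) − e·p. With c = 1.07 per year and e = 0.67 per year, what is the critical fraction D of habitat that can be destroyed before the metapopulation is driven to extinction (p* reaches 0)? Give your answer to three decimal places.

The nontrivial equilibrium is p* = (1−D) − e/c; extinction occurs when this hits zero.
So D_crit = 1 − e/c = 1 − 0.67/1.07 = 1 − 0.6262 = 0.3738.
Note this equals the original equilibrium occupancy — the Levins extinction-debt result.

0.374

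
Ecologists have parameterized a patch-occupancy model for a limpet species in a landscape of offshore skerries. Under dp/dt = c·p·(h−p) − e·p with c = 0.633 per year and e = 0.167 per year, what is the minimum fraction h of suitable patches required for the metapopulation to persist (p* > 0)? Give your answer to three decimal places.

p* = h − e/c is positive only when h > e/c.
h_min = e/c = 0.167/0.633 = 0.2638.

0.264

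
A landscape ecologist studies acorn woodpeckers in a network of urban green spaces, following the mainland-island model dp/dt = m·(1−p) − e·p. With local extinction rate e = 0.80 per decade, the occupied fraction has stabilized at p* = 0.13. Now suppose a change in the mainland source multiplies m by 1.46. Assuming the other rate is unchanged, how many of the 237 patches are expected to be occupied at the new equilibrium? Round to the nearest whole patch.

42

Balance m(1−p*) = e·p* gives m = e·p*/(1−p*) = 0.80×0.13000/0.87000 = 0.11954.
New p* = m/(m+e) = 0.17453/(0.17453+0.80000) = 0.17909.
Expected occupied = 237 × 0.17909 = 42.44 ≈ 42.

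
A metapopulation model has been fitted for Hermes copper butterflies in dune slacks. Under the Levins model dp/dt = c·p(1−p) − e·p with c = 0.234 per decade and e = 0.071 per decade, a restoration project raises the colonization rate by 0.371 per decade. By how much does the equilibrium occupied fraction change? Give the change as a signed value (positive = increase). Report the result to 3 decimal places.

Before: p* = 1 − 0.071/0.234 = 0.6966.
After the change, c = 0.605, e = 0.071, so p* = 1 − 0.071/0.605 = 0.8826.
Δp* = 0.8826 − 0.6966 = +0.1861.

0.186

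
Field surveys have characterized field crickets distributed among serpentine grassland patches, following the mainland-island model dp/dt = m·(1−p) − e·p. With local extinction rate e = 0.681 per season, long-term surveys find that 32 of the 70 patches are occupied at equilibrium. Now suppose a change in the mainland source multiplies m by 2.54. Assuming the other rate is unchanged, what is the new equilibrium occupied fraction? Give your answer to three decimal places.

0.681

Observed p* = 32/70 = 0.45714.
Balance m(1−p*) = e·p* gives m = e·p*/(1−p*) = 0.681×0.45714/0.54286 = 0.57347.
New p* = m/(m+e) = 1.45661/(1.45661+0.68100) = 0.68142.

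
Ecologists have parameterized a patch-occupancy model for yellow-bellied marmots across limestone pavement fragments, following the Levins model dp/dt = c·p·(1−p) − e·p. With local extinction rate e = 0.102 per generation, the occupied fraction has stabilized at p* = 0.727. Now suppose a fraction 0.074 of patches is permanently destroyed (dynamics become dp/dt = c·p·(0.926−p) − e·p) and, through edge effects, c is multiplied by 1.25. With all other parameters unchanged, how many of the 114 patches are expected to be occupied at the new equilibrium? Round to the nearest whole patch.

81

Balance c(1−p*) = e gives c = e/(1 − 0.72700) = 0.102/0.27300 = 0.37363.
New p* = 0.926 − e/c = 0.926 − 0.10200/0.46704 = 0.70760.
Expected occupied = 114 × 0.70760 = 80.67 ≈ 81.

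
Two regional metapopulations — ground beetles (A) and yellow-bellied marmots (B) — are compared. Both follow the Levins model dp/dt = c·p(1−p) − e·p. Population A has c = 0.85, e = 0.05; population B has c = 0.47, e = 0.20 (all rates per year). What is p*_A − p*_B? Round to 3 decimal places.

0.367

A: p*_A = 1 − 0.05/0.85 = 0.9412.
B: p*_B = 1 − 0.20/0.47 = 0.5745.
p*_A − p*_B = 0.9412 − 0.5745 = 0.3667.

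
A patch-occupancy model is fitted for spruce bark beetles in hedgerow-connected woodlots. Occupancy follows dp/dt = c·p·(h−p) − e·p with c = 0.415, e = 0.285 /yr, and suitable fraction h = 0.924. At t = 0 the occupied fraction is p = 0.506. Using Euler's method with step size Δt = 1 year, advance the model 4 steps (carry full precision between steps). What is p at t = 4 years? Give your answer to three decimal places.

Update rule: p ← p + [c·p·(h−p) − e·p]·Δt with Δt = 1.
step 1: Δp = -0.05643, p = 0.44957
step 2: Δp = -0.03961, p = 0.40995
step 3: Δp = -0.02938, p = 0.38057
step 4: Δp = -0.02264, p = 0.35794

0.358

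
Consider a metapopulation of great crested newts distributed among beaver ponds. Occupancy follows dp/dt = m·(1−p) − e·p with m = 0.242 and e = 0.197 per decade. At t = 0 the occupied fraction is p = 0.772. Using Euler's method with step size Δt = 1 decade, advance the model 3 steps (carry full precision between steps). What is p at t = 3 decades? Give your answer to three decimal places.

0.590

Update rule: p ← p + [m·(1−p) − e·p]·Δt with Δt = 1.
p: 0.77200 → 0.67509  (Δp = -0.09691)
p: 0.67509 → 0.62073  (Δp = -0.05437)
p: 0.62073 → 0.59023  (Δp = -0.03050)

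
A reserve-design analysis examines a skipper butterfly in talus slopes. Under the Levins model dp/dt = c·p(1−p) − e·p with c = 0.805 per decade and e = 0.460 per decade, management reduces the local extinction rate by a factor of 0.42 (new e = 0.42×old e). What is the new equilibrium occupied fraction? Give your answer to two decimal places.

Before: p* = 1 − 0.460/0.805 = 0.4286.
After the change, c = 0.805, e = 0.1932, so p* = 1 − 0.1932/0.805 = 0.7600.

0.76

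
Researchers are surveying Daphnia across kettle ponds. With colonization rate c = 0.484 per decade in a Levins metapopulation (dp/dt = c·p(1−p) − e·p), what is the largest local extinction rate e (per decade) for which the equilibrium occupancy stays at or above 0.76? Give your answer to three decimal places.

0.116

1 − e/c ≥ 0.76 ⇒ e ≤ c(1 − 0.76) = 0.484 × 0.2400.
e_max = 0.1162.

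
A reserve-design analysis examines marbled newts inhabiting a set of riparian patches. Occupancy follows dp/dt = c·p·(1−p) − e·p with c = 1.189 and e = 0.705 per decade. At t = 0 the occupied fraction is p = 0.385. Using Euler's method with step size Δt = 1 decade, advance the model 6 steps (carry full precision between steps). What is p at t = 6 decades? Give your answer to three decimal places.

Update rule: p ← p + [c·p·(1−p) − e·p]·Δt with Δt = 1.
t = 1: p = 0.38500 + (+0.01010) = 0.39510
t = 2: p = 0.39510 + (+0.00562) = 0.40072
t = 3: p = 0.40072 + (+0.00302) = 0.40374
t = 4: p = 0.40374 + (+0.00159) = 0.40534
t = 5: p = 0.40534 + (+0.00083) = 0.40617
t = 6: p = 0.40617 + (+0.00043) = 0.40660

0.407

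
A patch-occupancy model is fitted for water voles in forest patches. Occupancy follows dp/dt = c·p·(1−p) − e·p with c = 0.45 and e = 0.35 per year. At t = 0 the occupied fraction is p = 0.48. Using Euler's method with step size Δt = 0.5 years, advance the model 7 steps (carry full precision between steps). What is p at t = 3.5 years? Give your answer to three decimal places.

Update rule: p ← p + [c·p·(1−p) − e·p]·Δt with Δt = 0.5.
  1  |  dp/dt·Δt = -0.027840  |  p_1 = 0.452160
  2  |  dp/dt·Δt = -0.023393  |  p_2 = 0.428767
  3  |  dp/dt·Δt = -0.019926  |  p_3 = 0.408841
  4  |  dp/dt·Δt = -0.017167  |  p_4 = 0.391674
  5  |  dp/dt·Δt = -0.014933  |  p_5 = 0.376741
  6  |  dp/dt·Δt = -0.013098  |  p_6 = 0.363643
  7  |  dp/dt·Δt = -0.011571  |  p_7 = 0.352072

0.352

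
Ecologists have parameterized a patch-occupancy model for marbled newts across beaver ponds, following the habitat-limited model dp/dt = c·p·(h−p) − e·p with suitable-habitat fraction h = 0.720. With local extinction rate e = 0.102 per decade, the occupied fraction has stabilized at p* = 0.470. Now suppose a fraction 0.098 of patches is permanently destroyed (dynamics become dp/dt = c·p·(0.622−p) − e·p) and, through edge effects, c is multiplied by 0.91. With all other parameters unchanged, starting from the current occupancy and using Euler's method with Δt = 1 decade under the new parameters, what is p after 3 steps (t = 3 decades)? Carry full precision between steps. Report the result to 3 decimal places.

Balance c(h−p*) = e gives c = e/(0.72 − 0.47000) = 0.102/0.25000 = 0.40800.
Starting from p₀ = 0.47000; update p ← p + (dp/dt)·Δt with the new parameters.
step 1: Δp = -0.02142, p = 0.44858
step 2: Δp = -0.01687, p = 0.43171
step 3: Δp = -0.01353, p = 0.41818

0.418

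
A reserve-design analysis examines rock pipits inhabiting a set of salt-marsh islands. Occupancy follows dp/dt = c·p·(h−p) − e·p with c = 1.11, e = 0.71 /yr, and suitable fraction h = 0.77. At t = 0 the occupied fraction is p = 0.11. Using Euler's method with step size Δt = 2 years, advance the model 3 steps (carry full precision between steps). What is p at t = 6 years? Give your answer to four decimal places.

Update rule: p ← p + [c·p·(h−p) − e·p]·Δt with Δt = 2.
  1  |  dp/dt·Δt = +0.004972  |  p_1 = 0.114972
  2  |  dp/dt·Δt = +0.003928  |  p_2 = 0.118900
  3  |  dp/dt·Δt = +0.003025  |  p_3 = 0.121925

0.1219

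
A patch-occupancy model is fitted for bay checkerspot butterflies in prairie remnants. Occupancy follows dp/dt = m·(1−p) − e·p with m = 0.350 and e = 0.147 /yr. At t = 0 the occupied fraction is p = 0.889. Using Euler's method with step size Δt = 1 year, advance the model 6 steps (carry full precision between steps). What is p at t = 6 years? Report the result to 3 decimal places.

Update rule: p ← p + [m·(1−p) − e·p]·Δt with Δt = 1.
t = 1: p = 0.88900 + (-0.09183) = 0.79717
t = 2: p = 0.79717 + (-0.04619) = 0.75098
t = 3: p = 0.75098 + (-0.02323) = 0.72774
t = 4: p = 0.72774 + (-0.01169) = 0.71605
t = 5: p = 0.71605 + (-0.00588) = 0.71017
t = 6: p = 0.71017 + (-0.00296) = 0.70722

0.707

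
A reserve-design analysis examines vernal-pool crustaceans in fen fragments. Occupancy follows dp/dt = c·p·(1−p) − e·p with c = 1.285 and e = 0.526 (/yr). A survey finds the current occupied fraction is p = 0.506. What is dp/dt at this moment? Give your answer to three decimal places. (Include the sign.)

Colonization term: c·p·(1−p) = 1.285×0.506×0.4940 = 0.32120.
Extinction term: e·p = 0.26616.
dp/dt = 0.32120 − 0.26616 = 0.05505.

0.055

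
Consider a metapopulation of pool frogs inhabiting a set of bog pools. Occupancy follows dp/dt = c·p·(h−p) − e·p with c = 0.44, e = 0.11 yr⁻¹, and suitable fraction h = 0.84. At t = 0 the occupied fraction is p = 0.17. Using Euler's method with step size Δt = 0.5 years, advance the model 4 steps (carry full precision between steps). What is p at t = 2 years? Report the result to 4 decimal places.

0.2374

Update rule: p ← p + [c·p·(h−p) − e·p]·Δt with Δt = 0.5.
  1  |  dp/dt·Δt = +0.015708  |  p_1 = 0.185708
  2  |  dp/dt·Δt = +0.016518  |  p_2 = 0.202226
  3  |  dp/dt·Δt = +0.017252  |  p_3 = 0.219478
  4  |  dp/dt·Δt = +0.017891  |  p_4 = 0.237368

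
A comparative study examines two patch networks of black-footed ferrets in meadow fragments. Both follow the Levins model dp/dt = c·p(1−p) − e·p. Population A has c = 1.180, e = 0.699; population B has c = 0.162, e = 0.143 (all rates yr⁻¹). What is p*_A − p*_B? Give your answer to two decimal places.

0.29

A: p*_A = 1 − 0.699/1.180 = 0.4076.
B: p*_B = 1 − 0.143/0.162 = 0.1173.
p*_A − p*_B = 0.4076 − 0.1173 = 0.2903.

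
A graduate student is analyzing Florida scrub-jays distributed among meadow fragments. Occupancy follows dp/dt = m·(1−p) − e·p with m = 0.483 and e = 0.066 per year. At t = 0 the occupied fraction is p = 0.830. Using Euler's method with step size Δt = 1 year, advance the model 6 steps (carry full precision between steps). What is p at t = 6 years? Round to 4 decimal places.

0.8794

Update rule: p ← p + [m·(1−p) − e·p]·Δt with Δt = 1.
step 1: Δp = +0.02733, p = 0.85733
step 2: Δp = +0.01233, p = 0.86966
step 3: Δp = +0.00556, p = 0.87521
step 4: Δp = +0.00251, p = 0.87772
step 5: Δp = +0.00113, p = 0.87885
step 6: Δp = +0.00051, p = 0.87936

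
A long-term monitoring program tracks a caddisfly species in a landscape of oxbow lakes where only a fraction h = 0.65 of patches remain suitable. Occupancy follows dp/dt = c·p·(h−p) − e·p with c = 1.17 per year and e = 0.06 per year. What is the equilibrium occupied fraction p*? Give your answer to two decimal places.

Setting dp/dt = 0 and dividing by p* gives c·(h−p*) = e.
So p* = h − e/c = 0.65 − 0.06/1.17 = 0.65 − 0.0513 = 0.5987.

0.60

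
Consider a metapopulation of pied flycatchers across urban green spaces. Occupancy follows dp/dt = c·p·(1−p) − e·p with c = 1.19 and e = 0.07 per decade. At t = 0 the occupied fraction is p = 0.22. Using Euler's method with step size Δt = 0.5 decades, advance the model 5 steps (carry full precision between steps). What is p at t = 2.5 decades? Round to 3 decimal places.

0.793

Update rule: p ← p + [c·p·(1−p) − e·p]·Δt with Δt = 0.5.
p: 0.22000 → 0.31440  (Δp = +0.09440)
p: 0.31440 → 0.43165  (Δp = +0.11725)
p: 0.43165 → 0.56251  (Δp = +0.13086)
p: 0.56251 → 0.68925  (Δp = +0.12674)
p: 0.68925 → 0.79257  (Δp = +0.10332)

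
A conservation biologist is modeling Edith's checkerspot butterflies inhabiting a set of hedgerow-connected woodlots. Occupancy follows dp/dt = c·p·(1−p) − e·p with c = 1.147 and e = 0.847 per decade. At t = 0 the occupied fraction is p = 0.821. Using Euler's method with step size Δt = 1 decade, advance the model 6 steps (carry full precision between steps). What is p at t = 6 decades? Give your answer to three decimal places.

0.266

Update rule: p ← p + [c·p·(1−p) − e·p]·Δt with Δt = 1.
step 1: Δp = -0.52683, p = 0.29417
step 2: Δp = -0.01101, p = 0.28317
step 3: Δp = -0.00702, p = 0.27615
step 4: Δp = -0.00462, p = 0.27152
step 5: Δp = -0.00311, p = 0.26842
step 6: Δp = -0.00211, p = 0.26630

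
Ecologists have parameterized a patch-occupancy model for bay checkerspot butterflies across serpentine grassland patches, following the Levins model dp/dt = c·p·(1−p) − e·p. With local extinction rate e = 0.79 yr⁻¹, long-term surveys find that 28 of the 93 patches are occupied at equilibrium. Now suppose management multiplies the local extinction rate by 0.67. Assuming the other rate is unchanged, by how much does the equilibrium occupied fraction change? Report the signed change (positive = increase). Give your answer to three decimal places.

Observed p* = 28/93 = 0.30108.
Balance c(1−p*) = e gives c = e/(1 − 0.30108) = 0.79/0.69892 = 1.13032.
New p* = 1 − e/c = 1 − 0.52930/1.13032 = 0.53173.
Δp* = 0.53173 − 0.30108 = +0.23065.

0.231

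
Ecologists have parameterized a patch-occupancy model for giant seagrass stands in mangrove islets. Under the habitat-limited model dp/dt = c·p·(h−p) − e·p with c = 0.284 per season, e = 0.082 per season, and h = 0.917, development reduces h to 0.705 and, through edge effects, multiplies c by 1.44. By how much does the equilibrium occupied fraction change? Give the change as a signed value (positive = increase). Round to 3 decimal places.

-0.124

Before: p* = h − e/c = 0.917 − 0.082/0.284 = 0.917 − 0.2887 = 0.6283.
After: c = 0.40896, e = 0.082, h = 0.705; p* = 0.705 − 0.082/0.40896 = 0.5045.
Δp* = 0.5045 − 0.6283 = -0.1238.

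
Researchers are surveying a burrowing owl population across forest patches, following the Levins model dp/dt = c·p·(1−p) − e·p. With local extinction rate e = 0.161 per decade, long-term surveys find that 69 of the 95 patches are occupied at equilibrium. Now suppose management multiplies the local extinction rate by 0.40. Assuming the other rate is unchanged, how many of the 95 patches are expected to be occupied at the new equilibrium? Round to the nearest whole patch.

Observed p* = 69/95 = 0.72632.
Balance c(1−p*) = e gives c = e/(1 − 0.72632) = 0.161/0.27368 = 0.58828.
New p* = 1 − e/c = 1 − 0.06440/0.58828 = 0.89053.
Expected occupied = 95 × 0.89053 = 84.60 ≈ 85.

85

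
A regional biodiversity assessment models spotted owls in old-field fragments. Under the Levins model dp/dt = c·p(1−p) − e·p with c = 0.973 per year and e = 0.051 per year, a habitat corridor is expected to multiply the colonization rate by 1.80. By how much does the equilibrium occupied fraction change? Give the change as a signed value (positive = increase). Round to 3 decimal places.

0.023

Before: p* = 1 − 0.051/0.973 = 0.9476.
After the change, c = 1.7514, e = 0.051, so p* = 1 − 0.051/1.7514 = 0.9709.
Δp* = 0.9709 − 0.9476 = +0.0233.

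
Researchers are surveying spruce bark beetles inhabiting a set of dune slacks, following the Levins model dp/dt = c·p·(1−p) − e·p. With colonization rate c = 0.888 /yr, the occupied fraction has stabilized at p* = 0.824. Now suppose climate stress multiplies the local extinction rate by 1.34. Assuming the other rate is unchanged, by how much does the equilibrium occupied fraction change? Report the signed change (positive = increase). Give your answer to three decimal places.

Balance c(1−p*) = e gives e = 0.888×(1 − 0.82400) = 0.15629.
New p* = 1 − e/c = 1 − 0.20943/0.88800 = 0.76416.
Δp* = 0.76416 − 0.82400 = -0.05984.

-0.060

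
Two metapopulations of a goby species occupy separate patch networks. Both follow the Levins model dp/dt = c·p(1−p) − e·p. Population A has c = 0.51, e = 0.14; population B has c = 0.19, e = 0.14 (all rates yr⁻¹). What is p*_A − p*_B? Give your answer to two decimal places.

0.46

A: p*_A = 1 − 0.14/0.51 = 0.7255.
B: p*_B = 1 − 0.14/0.19 = 0.2632.
p*_A − p*_B = 0.7255 − 0.2632 = 0.4623.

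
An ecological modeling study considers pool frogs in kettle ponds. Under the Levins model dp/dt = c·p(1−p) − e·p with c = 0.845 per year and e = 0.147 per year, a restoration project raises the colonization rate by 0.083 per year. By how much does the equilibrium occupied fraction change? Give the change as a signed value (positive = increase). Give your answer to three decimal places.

0.016

Before: p* = 1 − 0.147/0.845 = 0.8260.
After the change, c = 0.928, e = 0.147, so p* = 1 − 0.147/0.928 = 0.8416.
Δp* = 0.8416 − 0.8260 = +0.0156.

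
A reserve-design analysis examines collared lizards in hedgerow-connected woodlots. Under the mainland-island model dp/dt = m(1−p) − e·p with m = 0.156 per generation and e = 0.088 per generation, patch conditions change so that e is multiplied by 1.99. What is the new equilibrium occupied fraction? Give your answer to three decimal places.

0.471

Before: p* = 0.156/(0.156+0.088) = 0.6393.
After: m = 0.156, e = 0.17512; p* = 0.156/0.3311 = 0.4711.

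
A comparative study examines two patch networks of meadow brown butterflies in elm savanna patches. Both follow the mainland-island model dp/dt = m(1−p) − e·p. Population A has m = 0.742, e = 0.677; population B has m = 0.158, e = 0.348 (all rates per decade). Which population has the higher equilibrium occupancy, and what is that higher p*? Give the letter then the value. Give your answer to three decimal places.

A, 0.523

A: p*_A = m/(m+e) = 0.742/1.4190 = 0.5229.
B: p*_B = 0.158/0.5060 = 0.3123.
A is higher at 0.5229.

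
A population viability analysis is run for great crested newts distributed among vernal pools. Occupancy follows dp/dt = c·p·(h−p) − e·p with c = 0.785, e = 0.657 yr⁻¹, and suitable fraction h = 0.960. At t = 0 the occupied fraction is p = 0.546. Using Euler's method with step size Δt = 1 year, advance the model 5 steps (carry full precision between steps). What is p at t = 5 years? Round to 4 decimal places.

Update rule: p ← p + [c·p·(h−p) − e·p]·Δt with Δt = 1.
step 1: Δp = -0.18128, p = 0.36472
step 2: Δp = -0.06919, p = 0.29553
step 3: Δp = -0.04001, p = 0.25552
step 4: Δp = -0.02657, p = 0.22895
step 5: Δp = -0.01903, p = 0.20992

0.2099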